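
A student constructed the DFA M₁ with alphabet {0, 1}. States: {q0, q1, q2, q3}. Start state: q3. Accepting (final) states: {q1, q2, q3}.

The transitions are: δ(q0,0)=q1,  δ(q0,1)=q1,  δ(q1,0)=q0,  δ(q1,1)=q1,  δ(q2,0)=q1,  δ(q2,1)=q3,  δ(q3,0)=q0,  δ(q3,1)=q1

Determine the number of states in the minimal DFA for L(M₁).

2

Reachable states from the start: {q0,q1,q3}. Unreachable: {q2} — drop them.
P0 = {q1,q3} | {q0}.
No further refinement is possible. Final partition (2 blocks): {q1,q3} | {q0}.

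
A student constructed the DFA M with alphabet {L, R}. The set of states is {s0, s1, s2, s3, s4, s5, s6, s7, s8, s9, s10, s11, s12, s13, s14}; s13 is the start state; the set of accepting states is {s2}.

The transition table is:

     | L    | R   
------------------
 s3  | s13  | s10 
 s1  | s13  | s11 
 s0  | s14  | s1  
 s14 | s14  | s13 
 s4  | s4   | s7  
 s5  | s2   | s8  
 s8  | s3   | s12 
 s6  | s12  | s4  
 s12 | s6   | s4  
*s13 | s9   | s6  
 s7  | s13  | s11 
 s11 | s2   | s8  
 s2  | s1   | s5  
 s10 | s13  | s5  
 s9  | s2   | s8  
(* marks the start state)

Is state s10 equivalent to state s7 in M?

Yes

Reachable states from the start: {s1,s2,s3,s4,s5,s6,s7,s8,s9,s10,s11,s12,s13}. Unreachable: {s0,s14} — drop them.
Start with accepting vs non-accepting: {s2} | {s1,s3,s4,s5,s6,s7,s8,s9,s10,s11,s12,s13}.
On input L, block {s1,s3,s4,s5,s6,s7,s8,s9,s10,s11,s12,s13} splits into {s1,s3,s4,s6,s7,s8,s10,s12,s13} and {s5,s9,s11}.
On input L, block {s1,s3,s4,s6,s7,s8,s10,s12,s13} splits into {s1,s3,s4,s6,s7,s8,s10,s12} and {s13}.
On input L, block {s1,s3,s4,s6,s7,s8,s10,s12} splits into {s1,s3,s7,s10} and {s4,s6,s8,s12}.
Split {s1,s3,s7,s10} by δ(·,R) → {s1,s7,s10} and {s3}.
Refine {s4,s6,s8,s12} on symbol L: members go to different blocks, giving {s4,s6,s12} and {s8}.
Split {s4,s6,s12} by δ(·,R) → {s6,s12} and {s4}.
The partition is now stable with 8 blocks: {s2} | {s1,s7,s10} | {s5,s9,s11} | {s13} | {s6,s12} | {s3} | {s8} | {s4}.
s10 and s7 lie in the same block of the stable partition, so they are equivalent — no string distinguishes them.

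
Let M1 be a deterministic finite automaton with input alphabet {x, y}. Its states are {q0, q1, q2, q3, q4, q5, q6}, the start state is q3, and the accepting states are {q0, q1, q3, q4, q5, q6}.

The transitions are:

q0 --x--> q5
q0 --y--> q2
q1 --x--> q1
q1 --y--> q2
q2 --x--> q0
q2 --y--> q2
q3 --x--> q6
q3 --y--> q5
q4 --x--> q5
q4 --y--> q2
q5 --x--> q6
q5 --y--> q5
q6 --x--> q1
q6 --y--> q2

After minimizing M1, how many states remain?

First remove the unreachable states {q4}; 6 states remain.
P0 = {q0,q1,q3,q5,q6} | {q2}.
On input y, block {q0,q1,q3,q5,q6} splits into {q0,q1,q6} and {q3,q5}.
On input x, block {q0,q1,q6} splits into {q1,q6} and {q0}.
Stable partition: {q1,q6} | {q2} | {q3,q5} | {q0} — 4 equivalence classes.

4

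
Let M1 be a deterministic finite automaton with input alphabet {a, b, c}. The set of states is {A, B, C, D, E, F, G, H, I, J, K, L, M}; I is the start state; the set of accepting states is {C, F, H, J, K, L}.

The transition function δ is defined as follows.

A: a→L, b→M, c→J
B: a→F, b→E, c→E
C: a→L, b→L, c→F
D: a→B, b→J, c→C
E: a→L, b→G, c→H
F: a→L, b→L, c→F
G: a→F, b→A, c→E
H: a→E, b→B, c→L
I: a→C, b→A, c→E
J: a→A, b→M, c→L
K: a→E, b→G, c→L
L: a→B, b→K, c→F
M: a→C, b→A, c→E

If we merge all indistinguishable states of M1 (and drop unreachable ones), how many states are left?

5

First remove the unreachable states {D}; 12 states remain.
P0 = {C,F,H,J,K,L} | {A,B,E,G,I,M}.
On input a, block {C,F,H,J,K,L} splits into {H,J,K,L} and {C,F}.
Refine {H,J,K,L} on symbol b: members go to different blocks, giving {H,J,K} and {L}.
Split {A,B,E,G,I,M} by δ(·,a) → {B,G,I,M} and {A,E}.
Stable partition: {H,J,K} | {B,G,I,M} | {C,F} | {L} | {A,E} — 5 equivalence classes.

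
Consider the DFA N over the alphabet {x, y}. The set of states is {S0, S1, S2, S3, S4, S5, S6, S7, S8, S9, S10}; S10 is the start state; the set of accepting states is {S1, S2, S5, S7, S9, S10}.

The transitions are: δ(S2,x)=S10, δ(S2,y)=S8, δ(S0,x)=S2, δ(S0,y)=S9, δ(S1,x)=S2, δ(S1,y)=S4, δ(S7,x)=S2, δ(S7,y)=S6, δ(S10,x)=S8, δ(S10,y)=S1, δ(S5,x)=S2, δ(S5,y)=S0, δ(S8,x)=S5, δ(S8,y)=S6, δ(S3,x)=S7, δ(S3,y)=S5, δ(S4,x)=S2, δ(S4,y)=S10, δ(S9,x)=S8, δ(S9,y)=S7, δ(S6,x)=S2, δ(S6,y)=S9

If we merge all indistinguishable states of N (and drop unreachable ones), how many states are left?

States {S3} cannot be reached from the start state, so discard them.
Start with accepting vs non-accepting: {S1,S2,S5,S7,S9,S10} | {S0,S4,S6,S8}.
Refine {S1,S2,S5,S7,S9,S10} on symbol x: members go to different blocks, giving {S1,S2,S5,S7} and {S9,S10}.
Split {S1,S2,S5,S7} by δ(·,x) → {S1,S5,S7} and {S2}.
Split {S0,S4,S6,S8} by δ(·,x) → {S0,S4,S6} and {S8}.
No further refinement is possible. Final partition (5 blocks): {S1,S5,S7} | {S0,S4,S6} | {S9,S10} | {S2} | {S8}.

5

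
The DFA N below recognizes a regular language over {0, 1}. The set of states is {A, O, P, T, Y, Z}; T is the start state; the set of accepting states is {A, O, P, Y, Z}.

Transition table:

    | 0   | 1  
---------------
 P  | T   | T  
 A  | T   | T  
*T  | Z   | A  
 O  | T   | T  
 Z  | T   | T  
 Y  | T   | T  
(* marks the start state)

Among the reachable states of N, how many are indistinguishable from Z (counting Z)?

2

Reachable states from the start: {A,T,Z}. Unreachable: {O,P,Y} — drop them.
Start with accepting vs non-accepting: {A,Z} | {T}.
Stable partition: {A,Z} | {T} — 2 equivalence classes.
State Z belongs to the block {A,Z}, which has 2 states.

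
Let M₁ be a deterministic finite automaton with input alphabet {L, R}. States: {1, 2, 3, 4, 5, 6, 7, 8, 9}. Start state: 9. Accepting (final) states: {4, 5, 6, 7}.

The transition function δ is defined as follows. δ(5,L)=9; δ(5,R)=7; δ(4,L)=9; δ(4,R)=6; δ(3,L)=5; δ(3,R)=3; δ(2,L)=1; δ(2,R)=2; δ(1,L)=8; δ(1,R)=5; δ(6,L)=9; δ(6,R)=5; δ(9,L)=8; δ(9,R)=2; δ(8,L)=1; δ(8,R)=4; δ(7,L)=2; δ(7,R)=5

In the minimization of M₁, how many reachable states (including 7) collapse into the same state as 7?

First remove the unreachable states {3}; 8 states remain.
Initial partition by acceptance: {4,5,6,7} | {1,2,8,9}.
Refine {1,2,8,9} on symbol R: members go to different blocks, giving {1,8} and {2,9}.
Stable partition: {4,5,6,7} | {1,8} | {2,9} — 3 equivalence classes.
The equivalence class containing 7 is {4,5,6,7}, of size 4.

4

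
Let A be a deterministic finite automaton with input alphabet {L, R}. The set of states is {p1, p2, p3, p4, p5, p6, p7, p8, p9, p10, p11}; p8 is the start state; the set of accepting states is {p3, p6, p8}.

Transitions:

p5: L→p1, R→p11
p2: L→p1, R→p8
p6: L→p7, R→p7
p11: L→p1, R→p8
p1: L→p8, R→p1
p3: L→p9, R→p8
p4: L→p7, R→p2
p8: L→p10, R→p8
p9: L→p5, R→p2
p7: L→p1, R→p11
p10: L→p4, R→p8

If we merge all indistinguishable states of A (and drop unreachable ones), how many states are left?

6

First remove the unreachable states {p3,p5,p6,p9}; 7 states remain.
Initial partition by acceptance: {p8} | {p1,p2,p4,p7,p10,p11}.
On input L, block {p1,p2,p4,p7,p10,p11} splits into {p2,p4,p7,p10,p11} and {p1}.
Split {p2,p4,p7,p10,p11} by δ(·,L) → {p2,p7,p11} and {p4,p10}.
Refine {p2,p7,p11} on symbol R: members go to different blocks, giving {p2,p11} and {p7}.
On input L, block {p4,p10} splits into {p4} and {p10}.
The partition is now stable with 6 blocks: {p8} | {p2,p11} | {p1} | {p4} | {p7} | {p10}.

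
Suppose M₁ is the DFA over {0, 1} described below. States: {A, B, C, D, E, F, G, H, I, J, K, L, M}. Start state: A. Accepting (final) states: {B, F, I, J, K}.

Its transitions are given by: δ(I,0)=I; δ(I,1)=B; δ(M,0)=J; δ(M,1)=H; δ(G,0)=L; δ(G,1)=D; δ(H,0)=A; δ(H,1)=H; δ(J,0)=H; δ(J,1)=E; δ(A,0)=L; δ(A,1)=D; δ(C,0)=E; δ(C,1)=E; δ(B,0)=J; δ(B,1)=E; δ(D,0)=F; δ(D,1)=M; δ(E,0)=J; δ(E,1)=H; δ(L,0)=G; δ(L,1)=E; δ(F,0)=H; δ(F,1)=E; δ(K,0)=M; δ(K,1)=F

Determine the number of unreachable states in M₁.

No path from A leads to B, C, I, K; the other 9 states are all reachable.

4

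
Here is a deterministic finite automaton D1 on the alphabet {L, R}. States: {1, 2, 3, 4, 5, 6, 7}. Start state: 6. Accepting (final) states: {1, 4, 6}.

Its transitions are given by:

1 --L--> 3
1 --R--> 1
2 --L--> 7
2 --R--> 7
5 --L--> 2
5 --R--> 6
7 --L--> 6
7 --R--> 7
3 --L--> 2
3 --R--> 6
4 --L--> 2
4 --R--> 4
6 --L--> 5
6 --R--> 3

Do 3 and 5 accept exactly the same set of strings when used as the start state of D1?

States {1,4} cannot be reached from the start state, so discard them.
Start with accepting vs non-accepting: {6} | {2,3,5,7}.
Refine {2,3,5,7} on symbol L: members go to different blocks, giving {2,3,5} and {7}.
Refine {2,3,5} on symbol L: members go to different blocks, giving {3,5} and {2}.
No further refinement is possible. Final partition (4 blocks): {6} | {3,5} | {7} | {2}.
3 and 5 lie in the same block of the stable partition, so they are equivalent — no string distinguishes them.

Yes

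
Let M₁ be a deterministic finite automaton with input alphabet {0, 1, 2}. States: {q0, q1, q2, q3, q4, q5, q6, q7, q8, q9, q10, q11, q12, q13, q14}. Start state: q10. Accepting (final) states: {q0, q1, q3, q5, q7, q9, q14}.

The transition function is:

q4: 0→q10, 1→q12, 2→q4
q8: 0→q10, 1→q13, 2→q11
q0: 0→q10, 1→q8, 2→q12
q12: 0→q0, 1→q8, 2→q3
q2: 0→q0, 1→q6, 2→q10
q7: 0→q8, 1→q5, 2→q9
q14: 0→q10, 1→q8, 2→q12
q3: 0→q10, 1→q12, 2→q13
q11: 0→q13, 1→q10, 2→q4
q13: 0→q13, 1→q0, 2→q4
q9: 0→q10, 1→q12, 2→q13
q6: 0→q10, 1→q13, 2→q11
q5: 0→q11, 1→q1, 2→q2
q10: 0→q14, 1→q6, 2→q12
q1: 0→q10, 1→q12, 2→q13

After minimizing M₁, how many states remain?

States {q1,q2,q5,q7,q9} cannot be reached from the start state, so discard them.
Start with accepting vs non-accepting: {q0,q3,q14} | {q4,q6,q8,q10,q11,q12,q13}.
On input 0, block {q4,q6,q8,q10,q11,q12,q13} splits into {q4,q6,q8,q11,q13} and {q10,q12}.
Split {q0,q3,q14} by δ(·,1) → {q0,q14} and {q3}.
On input 0, block {q4,q6,q8,q11,q13} splits into {q4,q6,q8} and {q11,q13}.
Split {q4,q6,q8} by δ(·,1) → {q6,q8} and {q4}.
Refine {q10,q12} on symbol 2: members go to different blocks, giving {q10} and {q12}.
On input 1, block {q11,q13} splits into {q11} and {q13}.
The partition is now stable with 8 blocks: {q0,q14} | {q6,q8} | {q10} | {q3} | {q11} | {q4} | {q12} | {q13}.

8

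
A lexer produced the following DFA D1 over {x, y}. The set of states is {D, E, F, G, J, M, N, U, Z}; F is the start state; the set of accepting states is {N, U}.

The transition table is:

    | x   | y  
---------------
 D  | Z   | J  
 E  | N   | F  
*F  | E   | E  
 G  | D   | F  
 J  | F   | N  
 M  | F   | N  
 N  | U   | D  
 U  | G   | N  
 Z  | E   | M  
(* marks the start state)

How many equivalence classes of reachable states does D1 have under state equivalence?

8

Initial partition by acceptance: {N,U} | {D,E,F,G,J,M,Z}.
Refine {N,U} on symbol x: members go to different blocks, giving {U} and {N}.
On input x, block {D,E,F,G,J,M,Z} splits into {D,F,G,J,M,Z} and {E}.
On input x, block {D,F,G,J,M,Z} splits into {D,G,J,M} and {F,Z}.
Split {D,G,J,M} by δ(·,x) → {D,J,M} and {G}.
On input y, block {D,J,M} splits into {J,M} and {D}.
Refine {F,Z} on symbol y: members go to different blocks, giving {Z} and {F}.
No further refinement is possible. Final partition (8 blocks): {U} | {J,M} | {N} | {E} | {Z} | {G} | {D} | {F}.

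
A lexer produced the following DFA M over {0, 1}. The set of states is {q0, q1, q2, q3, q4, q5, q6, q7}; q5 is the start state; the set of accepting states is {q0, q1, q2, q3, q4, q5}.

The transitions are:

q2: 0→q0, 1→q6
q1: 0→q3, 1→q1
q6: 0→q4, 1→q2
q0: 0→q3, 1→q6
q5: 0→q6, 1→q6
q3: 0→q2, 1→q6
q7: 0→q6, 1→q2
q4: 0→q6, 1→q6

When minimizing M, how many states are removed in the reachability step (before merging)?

2

No path from q5 leads to q1, q7; the other 6 states are all reachable.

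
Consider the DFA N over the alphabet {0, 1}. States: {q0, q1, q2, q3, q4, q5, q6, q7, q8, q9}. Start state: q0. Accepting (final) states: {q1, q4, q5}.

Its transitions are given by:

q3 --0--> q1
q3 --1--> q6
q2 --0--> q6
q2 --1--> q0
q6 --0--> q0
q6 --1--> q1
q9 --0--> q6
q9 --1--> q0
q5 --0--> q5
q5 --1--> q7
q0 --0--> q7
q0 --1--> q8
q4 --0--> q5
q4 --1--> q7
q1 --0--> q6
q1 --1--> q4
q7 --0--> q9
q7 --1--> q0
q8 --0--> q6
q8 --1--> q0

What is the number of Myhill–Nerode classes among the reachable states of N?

Reachable states from the start: {q0,q1,q4,q5,q6,q7,q8,q9}. Unreachable: {q2,q3} — drop them.
P0 = {q1,q4,q5} | {q0,q6,q7,q8,q9}.
On input 0, block {q1,q4,q5} splits into {q4,q5} and {q1}.
On input 1, block {q0,q6,q7,q8,q9} splits into {q0,q7,q8,q9} and {q6}.
On input 0, block {q0,q7,q8,q9} splits into {q0,q7} and {q8,q9}.
Split {q0,q7} by δ(·,0) → {q0} and {q7}.
Stable partition: {q4,q5} | {q0} | {q1} | {q6} | {q8,q9} | {q7} — 6 equivalence classes.

6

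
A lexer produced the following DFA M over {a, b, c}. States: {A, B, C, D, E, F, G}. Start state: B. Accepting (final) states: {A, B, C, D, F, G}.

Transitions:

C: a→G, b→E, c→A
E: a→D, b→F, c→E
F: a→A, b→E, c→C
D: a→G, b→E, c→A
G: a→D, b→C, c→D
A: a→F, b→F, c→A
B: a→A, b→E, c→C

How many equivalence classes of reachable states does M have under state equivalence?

Start with accepting vs non-accepting: {A,B,C,D,F,G} | {E}.
Refine {A,B,C,D,F,G} on symbol b: members go to different blocks, giving {B,C,D,F} and {A,G}.
Split {B,C,D,F} by δ(·,c) → {B,F} and {C,D}.
Split {A,G} by δ(·,a) → {A} and {G}.
The partition is now stable with 5 blocks: {B,F} | {E} | {A} | {C,D} | {G}.

5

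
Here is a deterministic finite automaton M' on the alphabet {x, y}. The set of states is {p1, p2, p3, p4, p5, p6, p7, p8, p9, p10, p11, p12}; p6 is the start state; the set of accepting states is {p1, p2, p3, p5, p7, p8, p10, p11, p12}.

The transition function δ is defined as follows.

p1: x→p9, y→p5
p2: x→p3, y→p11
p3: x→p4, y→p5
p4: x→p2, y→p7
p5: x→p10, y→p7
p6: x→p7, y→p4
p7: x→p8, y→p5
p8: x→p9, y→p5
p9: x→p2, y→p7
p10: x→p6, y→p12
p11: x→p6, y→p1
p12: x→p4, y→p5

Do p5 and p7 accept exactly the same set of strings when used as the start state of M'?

No

All states are reachable from the start state.
Start with accepting vs non-accepting: {p1,p2,p3,p5,p7,p8,p10,p11,p12} | {p4,p6,p9}.
Split {p1,p2,p3,p5,p7,p8,p10,p11,p12} by δ(·,x) → {p1,p3,p8,p10,p11,p12} and {p2,p5,p7}.
Split {p1,p3,p8,p10,p11,p12} by δ(·,y) → {p1,p3,p8,p12} and {p10,p11}.
Split {p4,p6,p9} by δ(·,y) → {p4,p9} and {p6}.
Split {p2,p5,p7} by δ(·,x) → {p2,p7} and {p5}.
Refine {p2,p7} on symbol y: members go to different blocks, giving {p2} and {p7}.
Stable partition: {p1,p3,p8,p12} | {p4,p9} | {p2} | {p10,p11} | {p6} | {p5} | {p7} — 7 equivalence classes.
p5 and p7 end up in different blocks, so they are distinguishable. For instance, the string 'xxy' is accepted from only p7.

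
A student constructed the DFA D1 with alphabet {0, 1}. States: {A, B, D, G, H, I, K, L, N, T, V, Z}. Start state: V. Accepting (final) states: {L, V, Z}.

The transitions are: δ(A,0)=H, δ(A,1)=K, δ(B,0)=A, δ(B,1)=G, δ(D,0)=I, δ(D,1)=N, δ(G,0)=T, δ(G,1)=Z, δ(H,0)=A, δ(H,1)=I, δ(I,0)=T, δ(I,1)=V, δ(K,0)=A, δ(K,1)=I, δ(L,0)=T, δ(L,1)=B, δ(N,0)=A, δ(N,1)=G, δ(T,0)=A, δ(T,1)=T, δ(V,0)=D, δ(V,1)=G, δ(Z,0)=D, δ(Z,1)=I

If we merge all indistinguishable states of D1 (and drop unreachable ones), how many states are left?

States {B,L} cannot be reached from the start state, so discard them.
Start with accepting vs non-accepting: {V,Z} | {A,D,G,H,I,K,N,T}.
On input 1, block {A,D,G,H,I,K,N,T} splits into {A,D,H,K,N,T} and {G,I}.
Refine {A,D,H,K,N,T} on symbol 0: members go to different blocks, giving {A,H,K,N,T} and {D}.
Refine {A,H,K,N,T} on symbol 1: members go to different blocks, giving {H,K,N} and {A,T}.
Refine {A,T} on symbol 0: members go to different blocks, giving {A} and {T}.
No further refinement is possible. Final partition (6 blocks): {V,Z} | {H,K,N} | {G,I} | {D} | {A} | {T}.

6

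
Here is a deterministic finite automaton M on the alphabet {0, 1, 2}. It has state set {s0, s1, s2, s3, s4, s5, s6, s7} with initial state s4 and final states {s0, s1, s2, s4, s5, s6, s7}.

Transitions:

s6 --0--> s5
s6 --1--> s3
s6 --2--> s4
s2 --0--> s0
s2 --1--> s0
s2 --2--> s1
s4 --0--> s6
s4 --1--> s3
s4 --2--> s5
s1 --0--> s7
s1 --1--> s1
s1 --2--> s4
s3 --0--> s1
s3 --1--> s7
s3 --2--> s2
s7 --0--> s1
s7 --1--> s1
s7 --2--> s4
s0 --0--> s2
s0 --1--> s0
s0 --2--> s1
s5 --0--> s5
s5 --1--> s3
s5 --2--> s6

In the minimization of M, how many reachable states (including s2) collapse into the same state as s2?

2

Every state is reachable, so we keep all 8.
Start with accepting vs non-accepting: {s0,s1,s2,s4,s5,s6,s7} | {s3}.
Split {s0,s1,s2,s4,s5,s6,s7} by δ(·,1) → {s0,s1,s2,s7} and {s4,s5,s6}.
Split {s0,s1,s2,s7} by δ(·,2) → {s0,s2} and {s1,s7}.
The partition is now stable with 4 blocks: {s0,s2} | {s3} | {s4,s5,s6} | {s1,s7}.
The equivalence class containing s2 is {s0,s2}, of size 2.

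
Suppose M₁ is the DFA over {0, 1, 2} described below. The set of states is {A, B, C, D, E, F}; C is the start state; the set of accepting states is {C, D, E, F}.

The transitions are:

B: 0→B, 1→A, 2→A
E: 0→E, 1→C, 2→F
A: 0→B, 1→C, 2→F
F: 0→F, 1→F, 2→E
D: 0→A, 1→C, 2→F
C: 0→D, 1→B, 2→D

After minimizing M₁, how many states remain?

Start with accepting vs non-accepting: {C,D,E,F} | {A,B}.
Split {C,D,E,F} by δ(·,0) → {C,E,F} and {D}.
On input 0, block {C,E,F} splits into {E,F} and {C}.
Split {E,F} by δ(·,1) → {E} and {F}.
On input 1, block {A,B} splits into {A} and {B}.
The partition is now stable with 6 blocks: {E} | {A} | {D} | {C} | {F} | {B}.

6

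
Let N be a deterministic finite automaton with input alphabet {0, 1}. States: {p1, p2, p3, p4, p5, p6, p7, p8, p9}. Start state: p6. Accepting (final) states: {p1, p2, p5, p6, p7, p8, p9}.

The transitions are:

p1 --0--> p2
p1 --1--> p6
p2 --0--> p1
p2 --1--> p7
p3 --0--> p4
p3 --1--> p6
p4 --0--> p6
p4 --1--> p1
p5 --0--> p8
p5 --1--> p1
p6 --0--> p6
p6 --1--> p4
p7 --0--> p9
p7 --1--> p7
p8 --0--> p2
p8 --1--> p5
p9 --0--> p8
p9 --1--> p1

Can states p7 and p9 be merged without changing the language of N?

No

States {p3} cannot be reached from the start state, so discard them.
Start with accepting vs non-accepting: {p1,p2,p5,p6,p7,p8,p9} | {p4}.
Split {p1,p2,p5,p6,p7,p8,p9} by δ(·,1) → {p1,p2,p5,p7,p8,p9} and {p6}.
Split {p1,p2,p5,p7,p8,p9} by δ(·,1) → {p2,p5,p7,p8,p9} and {p1}.
On input 0, block {p2,p5,p7,p8,p9} splits into {p5,p7,p8,p9} and {p2}.
Refine {p5,p7,p8,p9} on symbol 0: members go to different blocks, giving {p5,p7,p9} and {p8}.
On input 0, block {p5,p7,p9} splits into {p5,p9} and {p7}.
No further refinement is possible. Final partition (7 blocks): {p5,p9} | {p4} | {p6} | {p1} | {p2} | {p8} | {p7}.
p7 and p9 end up in different blocks, so they are distinguishable. For instance, the string '111' is accepted from only p7.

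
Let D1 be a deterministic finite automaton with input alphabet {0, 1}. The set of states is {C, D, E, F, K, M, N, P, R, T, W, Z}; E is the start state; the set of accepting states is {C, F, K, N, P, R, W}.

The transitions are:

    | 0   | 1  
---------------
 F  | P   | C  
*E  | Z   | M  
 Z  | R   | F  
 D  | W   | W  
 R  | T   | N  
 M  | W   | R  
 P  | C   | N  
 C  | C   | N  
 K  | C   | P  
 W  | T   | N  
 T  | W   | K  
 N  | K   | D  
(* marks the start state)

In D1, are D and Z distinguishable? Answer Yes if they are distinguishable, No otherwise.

Every state is reachable, so we keep all 12.
Start with accepting vs non-accepting: {C,F,K,N,P,R,W} | {D,E,M,T,Z}.
Split {C,F,K,N,P,R,W} by δ(·,0) → {C,F,K,N,P} and {R,W}.
On input 1, block {C,F,K,N,P} splits into {C,F,K,P} and {N}.
Split {C,F,K,P} by δ(·,1) → {C,P} and {F,K}.
On input 0, block {D,E,M,T,Z} splits into {D,M,T,Z} and {E}.
On input 1, block {D,M,T,Z} splits into {D,M} and {T,Z}.
The partition is now stable with 7 blocks: {C,P} | {D,M} | {R,W} | {N} | {F,K} | {E} | {T,Z}.
D and Z end up in different blocks, so they are distinguishable. For instance, the string '10' is accepted from only Z.

Yes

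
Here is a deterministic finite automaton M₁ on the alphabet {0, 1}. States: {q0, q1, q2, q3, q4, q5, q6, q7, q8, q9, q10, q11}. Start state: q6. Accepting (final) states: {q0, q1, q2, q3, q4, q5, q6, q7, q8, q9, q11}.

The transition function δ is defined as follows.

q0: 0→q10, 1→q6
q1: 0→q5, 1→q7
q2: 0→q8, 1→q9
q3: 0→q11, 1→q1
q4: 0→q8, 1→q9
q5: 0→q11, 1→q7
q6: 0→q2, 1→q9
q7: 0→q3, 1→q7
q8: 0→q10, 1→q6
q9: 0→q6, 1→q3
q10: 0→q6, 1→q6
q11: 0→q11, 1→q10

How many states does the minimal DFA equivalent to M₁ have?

First remove the unreachable states {q0,q4}; 10 states remain.
P0 = {q1,q2,q3,q5,q6,q7,q8,q9,q11} | {q10}.
Split {q1,q2,q3,q5,q6,q7,q8,q9,q11} by δ(·,0) → {q1,q2,q3,q5,q6,q7,q9,q11} and {q8}.
On input 0, block {q1,q2,q3,q5,q6,q7,q9,q11} splits into {q1,q3,q5,q6,q7,q9,q11} and {q2}.
Split {q1,q3,q5,q6,q7,q9,q11} by δ(·,0) → {q1,q3,q5,q7,q9,q11} and {q6}.
Split {q1,q3,q5,q7,q9,q11} by δ(·,0) → {q1,q3,q5,q7,q11} and {q9}.
Refine {q1,q3,q5,q7,q11} on symbol 1: members go to different blocks, giving {q1,q3,q5,q7} and {q11}.
On input 0, block {q1,q3,q5,q7} splits into {q1,q7} and {q3,q5}.
No further refinement is possible. Final partition (8 blocks): {q1,q7} | {q10} | {q8} | {q2} | {q6} | {q9} | {q11} | {q3,q5}.

8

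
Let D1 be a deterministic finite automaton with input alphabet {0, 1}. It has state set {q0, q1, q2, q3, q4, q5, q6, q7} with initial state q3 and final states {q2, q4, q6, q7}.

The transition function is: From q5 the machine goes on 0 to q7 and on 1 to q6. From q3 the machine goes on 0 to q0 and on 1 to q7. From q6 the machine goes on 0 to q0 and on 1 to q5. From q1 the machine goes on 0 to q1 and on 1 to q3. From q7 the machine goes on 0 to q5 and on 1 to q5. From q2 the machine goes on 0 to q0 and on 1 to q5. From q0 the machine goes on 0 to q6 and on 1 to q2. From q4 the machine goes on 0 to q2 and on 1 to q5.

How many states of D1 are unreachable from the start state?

2

No path from q3 leads to q1, q4; the other 6 states are all reachable.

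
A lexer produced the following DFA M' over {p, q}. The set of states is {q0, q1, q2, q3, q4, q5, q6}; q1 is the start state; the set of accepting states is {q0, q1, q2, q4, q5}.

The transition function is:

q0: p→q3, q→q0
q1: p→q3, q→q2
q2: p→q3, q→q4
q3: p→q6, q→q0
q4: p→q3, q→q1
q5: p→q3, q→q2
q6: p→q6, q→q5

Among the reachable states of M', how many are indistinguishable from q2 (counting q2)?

5

Every state is reachable, so we keep all 7.
Initial partition by acceptance: {q0,q1,q2,q4,q5} | {q3,q6}.
Stable partition: {q0,q1,q2,q4,q5} | {q3,q6} — 2 equivalence classes.
The equivalence class containing q2 is {q0,q1,q2,q4,q5}, of size 5.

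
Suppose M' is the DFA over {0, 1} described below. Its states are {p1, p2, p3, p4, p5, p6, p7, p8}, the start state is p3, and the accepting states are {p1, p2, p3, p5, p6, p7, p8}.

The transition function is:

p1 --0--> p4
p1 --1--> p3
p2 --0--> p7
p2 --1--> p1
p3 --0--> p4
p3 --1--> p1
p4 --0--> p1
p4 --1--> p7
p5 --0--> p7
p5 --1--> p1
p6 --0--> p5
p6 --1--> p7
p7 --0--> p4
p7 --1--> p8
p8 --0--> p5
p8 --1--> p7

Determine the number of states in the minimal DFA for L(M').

5

States {p2,p6} cannot be reached from the start state, so discard them.
Initial partition by acceptance: {p1,p3,p5,p7,p8} | {p4}.
Split {p1,p3,p5,p7,p8} by δ(·,0) → {p1,p3,p7} and {p5,p8}.
Split {p1,p3,p7} by δ(·,1) → {p1,p3} and {p7}.
On input 0, block {p5,p8} splits into {p5} and {p8}.
The partition is now stable with 5 blocks: {p1,p3} | {p4} | {p5} | {p7} | {p8}.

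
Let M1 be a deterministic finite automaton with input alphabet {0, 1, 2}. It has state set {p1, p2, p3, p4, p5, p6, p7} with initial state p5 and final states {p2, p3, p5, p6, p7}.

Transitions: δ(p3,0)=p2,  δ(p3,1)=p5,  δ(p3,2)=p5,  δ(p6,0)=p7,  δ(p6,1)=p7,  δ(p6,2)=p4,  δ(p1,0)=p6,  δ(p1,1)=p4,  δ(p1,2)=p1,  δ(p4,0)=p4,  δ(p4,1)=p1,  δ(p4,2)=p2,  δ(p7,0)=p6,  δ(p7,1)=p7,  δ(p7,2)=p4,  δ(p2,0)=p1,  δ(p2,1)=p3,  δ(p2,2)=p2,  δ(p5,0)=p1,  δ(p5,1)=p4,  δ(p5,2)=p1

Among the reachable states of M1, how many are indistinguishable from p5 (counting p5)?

1

All states are reachable from the start state.
Initial partition by acceptance: {p2,p3,p5,p6,p7} | {p1,p4}.
Refine {p2,p3,p5,p6,p7} on symbol 0: members go to different blocks, giving {p3,p6,p7} and {p2,p5}.
On input 0, block {p3,p6,p7} splits into {p6,p7} and {p3}.
Refine {p1,p4} on symbol 0: members go to different blocks, giving {p1} and {p4}.
Split {p2,p5} by δ(·,1) → {p2} and {p5}.
Stable partition: {p6,p7} | {p1} | {p2} | {p3} | {p4} | {p5} — 6 equivalence classes.
The equivalence class containing p5 is {p5}, of size 1.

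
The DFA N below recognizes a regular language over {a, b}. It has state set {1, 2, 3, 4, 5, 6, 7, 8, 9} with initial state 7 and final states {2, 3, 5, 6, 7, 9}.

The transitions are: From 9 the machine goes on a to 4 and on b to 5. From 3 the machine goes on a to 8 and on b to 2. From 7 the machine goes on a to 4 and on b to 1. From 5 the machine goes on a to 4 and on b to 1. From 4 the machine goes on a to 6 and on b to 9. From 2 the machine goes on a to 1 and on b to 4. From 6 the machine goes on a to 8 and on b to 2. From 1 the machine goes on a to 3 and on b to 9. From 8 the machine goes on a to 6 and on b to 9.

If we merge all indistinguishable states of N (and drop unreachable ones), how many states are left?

3

Initial partition by acceptance: {2,3,5,6,7,9} | {1,4,8}.
On input b, block {2,3,5,6,7,9} splits into {2,5,7} and {3,6,9}.
Stable partition: {2,5,7} | {1,4,8} | {3,6,9} — 3 equivalence classes.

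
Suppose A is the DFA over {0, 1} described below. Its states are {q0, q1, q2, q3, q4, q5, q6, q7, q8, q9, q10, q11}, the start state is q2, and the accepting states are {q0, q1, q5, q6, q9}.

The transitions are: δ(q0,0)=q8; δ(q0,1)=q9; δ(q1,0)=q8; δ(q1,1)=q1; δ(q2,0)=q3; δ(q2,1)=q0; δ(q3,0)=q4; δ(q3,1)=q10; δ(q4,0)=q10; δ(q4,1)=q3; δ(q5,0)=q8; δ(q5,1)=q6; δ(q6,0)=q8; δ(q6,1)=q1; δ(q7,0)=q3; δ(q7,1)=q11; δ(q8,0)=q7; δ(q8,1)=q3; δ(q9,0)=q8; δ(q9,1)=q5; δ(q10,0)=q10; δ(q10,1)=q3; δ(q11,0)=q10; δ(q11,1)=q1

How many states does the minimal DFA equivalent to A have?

All states are reachable from the start state.
P0 = {q0,q1,q5,q6,q9} | {q2,q3,q4,q7,q8,q10,q11}.
Refine {q2,q3,q4,q7,q8,q10,q11} on symbol 1: members go to different blocks, giving {q3,q4,q7,q8,q10} and {q2,q11}.
Refine {q3,q4,q7,q8,q10} on symbol 1: members go to different blocks, giving {q3,q4,q8,q10} and {q7}.
On input 0, block {q3,q4,q8,q10} splits into {q3,q4,q10} and {q8}.
No further refinement is possible. Final partition (5 blocks): {q0,q1,q5,q6,q9} | {q3,q4,q10} | {q2,q11} | {q7} | {q8}.

5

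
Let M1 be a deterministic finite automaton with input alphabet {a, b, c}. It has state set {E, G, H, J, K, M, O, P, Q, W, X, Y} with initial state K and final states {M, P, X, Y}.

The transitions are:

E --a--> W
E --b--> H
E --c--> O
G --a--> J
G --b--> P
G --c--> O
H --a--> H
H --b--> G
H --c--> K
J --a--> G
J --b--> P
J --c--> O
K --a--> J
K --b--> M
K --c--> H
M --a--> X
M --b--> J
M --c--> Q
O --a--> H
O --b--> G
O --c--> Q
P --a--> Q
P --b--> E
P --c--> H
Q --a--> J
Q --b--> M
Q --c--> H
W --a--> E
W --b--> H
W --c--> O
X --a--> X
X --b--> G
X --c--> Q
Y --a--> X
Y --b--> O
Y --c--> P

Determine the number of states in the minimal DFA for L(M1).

6

First remove the unreachable states {Y}; 11 states remain.
Start with accepting vs non-accepting: {M,P,X} | {E,G,H,J,K,O,Q,W}.
Split {M,P,X} by δ(·,a) → {M,X} and {P}.
Refine {E,G,H,J,K,O,Q,W} on symbol b: members go to different blocks, giving {E,H,O,W} and {G,J} and {K,Q}.
Split {E,H,O,W} by δ(·,b) → {H,O} and {E,W}.
Stable partition: {M,X} | {H,O} | {P} | {G,J} | {K,Q} | {E,W} — 6 equivalence classes.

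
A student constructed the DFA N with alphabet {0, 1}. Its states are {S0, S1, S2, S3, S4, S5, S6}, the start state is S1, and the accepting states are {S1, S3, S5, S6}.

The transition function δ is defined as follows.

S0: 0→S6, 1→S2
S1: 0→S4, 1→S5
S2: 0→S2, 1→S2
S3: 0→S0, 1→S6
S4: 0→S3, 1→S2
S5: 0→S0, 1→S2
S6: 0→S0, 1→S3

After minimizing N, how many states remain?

5

Initial partition by acceptance: {S1,S3,S5,S6} | {S0,S2,S4}.
On input 1, block {S1,S3,S5,S6} splits into {S1,S3,S6} and {S5}.
Split {S1,S3,S6} by δ(·,1) → {S3,S6} and {S1}.
Refine {S0,S2,S4} on symbol 0: members go to different blocks, giving {S0,S4} and {S2}.
Stable partition: {S3,S6} | {S0,S4} | {S5} | {S1} | {S2} — 5 equivalence classes.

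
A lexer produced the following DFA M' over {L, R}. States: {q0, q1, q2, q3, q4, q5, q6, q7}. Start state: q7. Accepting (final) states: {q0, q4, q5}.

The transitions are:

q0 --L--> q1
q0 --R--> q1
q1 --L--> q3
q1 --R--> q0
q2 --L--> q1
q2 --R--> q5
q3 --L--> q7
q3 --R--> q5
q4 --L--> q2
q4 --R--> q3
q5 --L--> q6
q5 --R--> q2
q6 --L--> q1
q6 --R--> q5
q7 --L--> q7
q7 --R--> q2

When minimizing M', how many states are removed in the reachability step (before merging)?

No path from q7 leads to q4; the other 7 states are all reachable.

1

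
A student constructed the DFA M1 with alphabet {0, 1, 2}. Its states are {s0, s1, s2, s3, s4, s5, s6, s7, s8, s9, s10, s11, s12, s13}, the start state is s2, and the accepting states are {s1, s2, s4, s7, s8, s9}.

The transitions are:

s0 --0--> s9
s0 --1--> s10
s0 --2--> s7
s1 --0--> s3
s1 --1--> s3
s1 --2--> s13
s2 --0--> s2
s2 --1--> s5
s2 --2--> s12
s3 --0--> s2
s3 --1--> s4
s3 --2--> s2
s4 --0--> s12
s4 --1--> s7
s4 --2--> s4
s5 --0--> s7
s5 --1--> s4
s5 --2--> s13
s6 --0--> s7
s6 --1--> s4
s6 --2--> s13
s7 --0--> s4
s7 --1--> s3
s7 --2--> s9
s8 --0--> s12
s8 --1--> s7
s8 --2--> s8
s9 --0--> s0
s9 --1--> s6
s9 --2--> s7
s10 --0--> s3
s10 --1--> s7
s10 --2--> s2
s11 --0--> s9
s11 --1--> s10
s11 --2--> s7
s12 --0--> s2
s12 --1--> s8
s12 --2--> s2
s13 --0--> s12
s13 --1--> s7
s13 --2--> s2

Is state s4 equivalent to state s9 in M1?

States {s1,s11} cannot be reached from the start state, so discard them.
Initial partition by acceptance: {s2,s4,s7,s8,s9} | {s0,s3,s5,s6,s10,s12,s13}.
On input 0, block {s2,s4,s7,s8,s9} splits into {s4,s8,s9} and {s2,s7}.
Refine {s4,s8,s9} on symbol 1: members go to different blocks, giving {s4,s8} and {s9}.
Split {s0,s3,s5,s6,s10,s12,s13} by δ(·,0) → {s3,s5,s6,s12} and {s10,s13} and {s0}.
Refine {s3,s5,s6,s12} on symbol 2: members go to different blocks, giving {s3,s12} and {s5,s6}.
On input 0, block {s2,s7} splits into {s2} and {s7}.
The partition is now stable with 8 blocks: {s4,s8} | {s3,s12} | {s2} | {s9} | {s10,s13} | {s0} | {s5,s6} | {s7}.
s4 and s9 end up in different blocks, so they are distinguishable. For instance, the string '1' is accepted from only s4.

No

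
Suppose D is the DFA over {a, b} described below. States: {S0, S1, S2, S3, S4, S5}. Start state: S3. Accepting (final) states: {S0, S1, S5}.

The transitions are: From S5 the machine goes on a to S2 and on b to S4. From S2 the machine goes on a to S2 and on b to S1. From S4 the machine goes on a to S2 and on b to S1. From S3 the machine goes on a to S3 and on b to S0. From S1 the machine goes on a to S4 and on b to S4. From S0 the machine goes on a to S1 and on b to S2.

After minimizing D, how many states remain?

Reachable states from the start: {S0,S1,S2,S3,S4}. Unreachable: {S5} — drop them.
Initial partition by acceptance: {S0,S1} | {S2,S3,S4}.
On input a, block {S0,S1} splits into {S0} and {S1}.
Refine {S2,S3,S4} on symbol b: members go to different blocks, giving {S2,S4} and {S3}.
No further refinement is possible. Final partition (4 blocks): {S0} | {S2,S4} | {S1} | {S3}.

4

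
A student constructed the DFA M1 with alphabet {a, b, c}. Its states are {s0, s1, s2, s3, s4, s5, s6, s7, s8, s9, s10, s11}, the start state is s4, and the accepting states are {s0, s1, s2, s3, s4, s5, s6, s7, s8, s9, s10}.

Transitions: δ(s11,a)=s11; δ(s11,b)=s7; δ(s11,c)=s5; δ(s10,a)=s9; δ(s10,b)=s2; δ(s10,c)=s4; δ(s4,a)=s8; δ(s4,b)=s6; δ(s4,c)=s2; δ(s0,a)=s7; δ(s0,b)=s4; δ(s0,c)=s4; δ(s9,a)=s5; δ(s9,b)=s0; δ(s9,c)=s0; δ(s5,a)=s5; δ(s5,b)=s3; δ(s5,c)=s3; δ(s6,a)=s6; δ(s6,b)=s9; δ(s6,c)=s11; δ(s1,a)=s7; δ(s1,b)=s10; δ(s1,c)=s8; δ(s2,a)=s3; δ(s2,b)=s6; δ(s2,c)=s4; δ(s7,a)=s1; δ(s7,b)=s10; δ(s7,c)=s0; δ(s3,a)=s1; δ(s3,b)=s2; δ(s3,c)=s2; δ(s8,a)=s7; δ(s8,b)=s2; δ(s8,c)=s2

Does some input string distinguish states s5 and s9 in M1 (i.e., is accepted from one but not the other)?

No

P0 = {s0,s1,s2,s3,s4,s5,s6,s7,s8,s9,s10} | {s11}.
On input c, block {s0,s1,s2,s3,s4,s5,s6,s7,s8,s9,s10} splits into {s0,s1,s2,s3,s4,s5,s7,s8,s9,s10} and {s6}.
Split {s0,s1,s2,s3,s4,s5,s7,s8,s9,s10} by δ(·,b) → {s0,s1,s3,s5,s7,s8,s9,s10} and {s2,s4}.
Split {s0,s1,s3,s5,s7,s8,s9,s10} by δ(·,b) → {s0,s3,s8,s10} and {s1,s5,s7,s9}.
Stable partition: {s0,s3,s8,s10} | {s11} | {s6} | {s2,s4} | {s1,s5,s7,s9} — 5 equivalence classes.
s5 and s9 lie in the same block of the stable partition, so they are equivalent — no string distinguishes them.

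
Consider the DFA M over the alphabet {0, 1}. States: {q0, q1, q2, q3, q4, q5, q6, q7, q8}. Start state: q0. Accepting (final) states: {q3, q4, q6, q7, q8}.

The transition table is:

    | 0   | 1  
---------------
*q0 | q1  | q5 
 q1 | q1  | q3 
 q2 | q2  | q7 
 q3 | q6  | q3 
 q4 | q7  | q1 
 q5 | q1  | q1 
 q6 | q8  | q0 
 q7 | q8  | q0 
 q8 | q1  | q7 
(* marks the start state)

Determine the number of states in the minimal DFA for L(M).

First remove the unreachable states {q2,q4}; 7 states remain.
Start with accepting vs non-accepting: {q3,q6,q7,q8} | {q0,q1,q5}.
Split {q3,q6,q7,q8} by δ(·,0) → {q3,q6,q7} and {q8}.
Refine {q3,q6,q7} on symbol 0: members go to different blocks, giving {q6,q7} and {q3}.
Refine {q0,q1,q5} on symbol 1: members go to different blocks, giving {q0,q5} and {q1}.
On input 1, block {q0,q5} splits into {q0} and {q5}.
Stable partition: {q6,q7} | {q0} | {q8} | {q3} | {q1} | {q5} — 6 equivalence classes.

6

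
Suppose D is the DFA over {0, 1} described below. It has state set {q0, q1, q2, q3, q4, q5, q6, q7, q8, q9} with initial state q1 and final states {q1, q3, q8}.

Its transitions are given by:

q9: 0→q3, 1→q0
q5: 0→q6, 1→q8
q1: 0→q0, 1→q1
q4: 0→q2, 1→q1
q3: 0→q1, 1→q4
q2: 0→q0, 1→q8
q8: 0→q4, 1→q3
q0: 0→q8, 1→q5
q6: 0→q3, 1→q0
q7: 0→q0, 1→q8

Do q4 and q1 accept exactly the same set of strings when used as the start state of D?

Reachable states from the start: {q0,q1,q2,q3,q4,q5,q6,q8}. Unreachable: {q7,q9} — drop them.
Start with accepting vs non-accepting: {q1,q3,q8} | {q0,q2,q4,q5,q6}.
Split {q1,q3,q8} by δ(·,0) → {q1,q8} and {q3}.
On input 1, block {q1,q8} splits into {q1} and {q8}.
On input 0, block {q0,q2,q4,q5,q6} splits into {q2,q4,q5} and {q0} and {q6}.
Split {q2,q4,q5} by δ(·,0) → {q2} and {q4} and {q5}.
Stable partition: {q1} | {q2} | {q3} | {q8} | {q0} | {q6} | {q4} | {q5} — 8 equivalence classes.
q4 and q1 end up in different blocks, so they are distinguishable. For instance, the string 'ε' is accepted from only q1.

No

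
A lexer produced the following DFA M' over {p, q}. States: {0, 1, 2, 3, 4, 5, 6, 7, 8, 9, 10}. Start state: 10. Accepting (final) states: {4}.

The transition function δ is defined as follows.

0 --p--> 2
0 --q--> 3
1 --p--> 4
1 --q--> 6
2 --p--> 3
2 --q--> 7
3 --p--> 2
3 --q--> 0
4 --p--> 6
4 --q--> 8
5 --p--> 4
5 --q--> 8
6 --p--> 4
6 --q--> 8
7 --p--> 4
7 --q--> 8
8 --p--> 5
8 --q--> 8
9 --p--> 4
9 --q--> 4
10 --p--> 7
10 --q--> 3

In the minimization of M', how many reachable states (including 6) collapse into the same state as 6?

3

Reachable states from the start: {0,2,3,4,5,6,7,8,10}. Unreachable: {1,9} — drop them.
Initial partition by acceptance: {4} | {0,2,3,5,6,7,8,10}.
Refine {0,2,3,5,6,7,8,10} on symbol p: members go to different blocks, giving {0,2,3,8,10} and {5,6,7}.
Split {0,2,3,8,10} by δ(·,p) → {0,2,3} and {8,10}.
Refine {0,2,3} on symbol q: members go to different blocks, giving {0,3} and {2}.
Refine {8,10} on symbol q: members go to different blocks, giving {8} and {10}.
The partition is now stable with 6 blocks: {4} | {0,3} | {5,6,7} | {8} | {2} | {10}.
State 6 belongs to the block {5,6,7}, which has 3 states.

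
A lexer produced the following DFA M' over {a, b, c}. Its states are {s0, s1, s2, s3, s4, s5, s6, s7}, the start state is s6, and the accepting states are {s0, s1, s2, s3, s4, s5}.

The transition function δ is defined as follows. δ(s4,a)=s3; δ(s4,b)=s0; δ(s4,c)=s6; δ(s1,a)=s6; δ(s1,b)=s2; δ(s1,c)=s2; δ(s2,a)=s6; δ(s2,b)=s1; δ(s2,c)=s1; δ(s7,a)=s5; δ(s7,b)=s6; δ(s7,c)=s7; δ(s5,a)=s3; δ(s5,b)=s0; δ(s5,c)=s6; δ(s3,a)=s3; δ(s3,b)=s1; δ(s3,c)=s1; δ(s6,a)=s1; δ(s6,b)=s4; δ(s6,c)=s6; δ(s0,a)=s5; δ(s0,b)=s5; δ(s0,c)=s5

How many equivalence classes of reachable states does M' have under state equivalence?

Reachable states from the start: {s0,s1,s2,s3,s4,s5,s6}. Unreachable: {s7} — drop them.
Initial partition by acceptance: {s0,s1,s2,s3,s4,s5} | {s6}.
On input a, block {s0,s1,s2,s3,s4,s5} splits into {s0,s3,s4,s5} and {s1,s2}.
On input b, block {s0,s3,s4,s5} splits into {s0,s4,s5} and {s3}.
Split {s0,s4,s5} by δ(·,a) → {s4,s5} and {s0}.
No further refinement is possible. Final partition (5 blocks): {s4,s5} | {s6} | {s1,s2} | {s3} | {s0}.

5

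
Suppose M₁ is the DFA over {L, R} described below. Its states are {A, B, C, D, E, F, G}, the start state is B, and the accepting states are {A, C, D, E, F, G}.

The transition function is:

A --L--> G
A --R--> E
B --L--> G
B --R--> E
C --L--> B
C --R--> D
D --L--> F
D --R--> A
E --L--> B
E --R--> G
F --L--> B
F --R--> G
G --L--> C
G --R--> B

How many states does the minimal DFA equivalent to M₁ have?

6

Initial partition by acceptance: {A,C,D,E,F,G} | {B}.
Split {A,C,D,E,F,G} by δ(·,L) → {A,D,G} and {C,E,F}.
Refine {A,D,G} on symbol L: members go to different blocks, giving {D,G} and {A}.
On input R, block {D,G} splits into {D} and {G}.
On input R, block {C,E,F} splits into {E,F} and {C}.
Stable partition: {D} | {B} | {E,F} | {A} | {G} | {C} — 6 equivalence classes.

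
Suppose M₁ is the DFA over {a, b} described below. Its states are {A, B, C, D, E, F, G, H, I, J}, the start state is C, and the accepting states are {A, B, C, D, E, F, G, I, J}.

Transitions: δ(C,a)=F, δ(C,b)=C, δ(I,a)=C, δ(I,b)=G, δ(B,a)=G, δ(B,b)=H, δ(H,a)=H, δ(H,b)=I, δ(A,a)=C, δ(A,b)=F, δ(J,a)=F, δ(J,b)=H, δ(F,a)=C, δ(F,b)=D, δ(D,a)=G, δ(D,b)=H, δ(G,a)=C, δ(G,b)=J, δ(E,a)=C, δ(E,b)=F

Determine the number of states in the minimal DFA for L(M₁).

Reachable states from the start: {C,D,F,G,H,I,J}. Unreachable: {A,B,E} — drop them.
Initial partition by acceptance: {C,D,F,G,I,J} | {H}.
Split {C,D,F,G,I,J} by δ(·,b) → {C,F,G,I} and {D,J}.
Refine {C,F,G,I} on symbol b: members go to different blocks, giving {C,I} and {F,G}.
On input a, block {C,I} splits into {C} and {I}.
No further refinement is possible. Final partition (5 blocks): {C} | {H} | {D,J} | {F,G} | {I}.

5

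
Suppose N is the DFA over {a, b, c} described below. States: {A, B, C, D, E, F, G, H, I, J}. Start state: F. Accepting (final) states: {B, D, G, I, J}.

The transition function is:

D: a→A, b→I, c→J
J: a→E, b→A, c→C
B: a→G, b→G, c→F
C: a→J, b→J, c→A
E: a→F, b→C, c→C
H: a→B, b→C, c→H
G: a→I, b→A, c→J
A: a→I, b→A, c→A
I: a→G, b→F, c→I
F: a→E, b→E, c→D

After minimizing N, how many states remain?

8

Reachable states from the start: {A,C,D,E,F,G,I,J}. Unreachable: {B,H} — drop them.
Initial partition by acceptance: {D,G,I,J} | {A,C,E,F}.
Split {D,G,I,J} by δ(·,a) → {D,J} and {G,I}.
Refine {D,J} on symbol b: members go to different blocks, giving {D} and {J}.
Split {A,C,E,F} by δ(·,a) → {E,F} and {A} and {C}.
Refine {E,F} on symbol b: members go to different blocks, giving {E} and {F}.
On input b, block {G,I} splits into {G} and {I}.
Stable partition: {D} | {E} | {G} | {J} | {A} | {C} | {F} | {I} — 8 equivalence classes.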